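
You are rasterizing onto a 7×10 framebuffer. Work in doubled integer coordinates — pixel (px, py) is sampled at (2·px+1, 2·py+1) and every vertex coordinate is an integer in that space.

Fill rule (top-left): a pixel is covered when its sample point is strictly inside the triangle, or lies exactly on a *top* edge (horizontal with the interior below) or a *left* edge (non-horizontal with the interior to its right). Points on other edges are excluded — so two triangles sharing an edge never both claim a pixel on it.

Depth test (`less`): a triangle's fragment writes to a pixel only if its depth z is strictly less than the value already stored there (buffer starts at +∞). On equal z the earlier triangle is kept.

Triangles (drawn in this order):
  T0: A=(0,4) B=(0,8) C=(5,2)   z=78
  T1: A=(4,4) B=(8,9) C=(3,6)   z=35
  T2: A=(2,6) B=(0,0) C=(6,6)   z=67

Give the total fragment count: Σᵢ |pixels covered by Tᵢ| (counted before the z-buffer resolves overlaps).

T0:
  2·area = 20  (B↔C swapped to make it positive)
  edge (0, 4)→(5, 2): d=(5,-2) top-left  bias=+0
  edge (5, 2)→(0, 8): d=(-5,6) right/bottom  bias=-1
  edge (0, 8)→(0, 4): d=(0,-4) top-left  bias=+0
    (1,1)@(3, 3): e=[1,7,12] → X
    (2,1)@(5, 3): e=[5,-5,20] → .
    (0,2)@(1, 5): e=[7,9,4] → X
    (1,2)@(3, 5): e=[11,-3,12] → .
    (0,3)@(1, 7): e=[17,-1,4] → .
  covered (2 px):
    . . . . . . .
    . X . . . . .
    X . . . . . .
    . . . . . . .
    . . . . . . .
    . . . . . . .
    . . . . . . .
    . . . . . . .
    . . . . . . .
    . . . . . . .
T1:
  2·area = 13
  edge (4, 4)→(8, 9): d=(4,5) right/bottom  bias=-1
  edge (8, 9)→(3, 6): d=(-5,-3) top-left  bias=+0
  edge (3, 6)→(4, 4): d=(1,-2) top-left  bias=+0
    (2,3)@(5, 7): e=[7,1,5] → X
    (3,3)@(7, 7): e=[-3,7,9] → .
    (2,4)@(5, 9): e=[15,-9,7] → .
  covered (1 px):
    . . . . . . .
    . . . . . . .
    . . . . . . .
    . . X . . . .
    . . . . . . .
    . . . . . . .
    . . . . . . .
    . . . . . . .
    . . . . . . .
    . . . . . . .
T2:
  2·area = 24
  edge (2, 6)→(0, 0): d=(-2,-6) top-left  bias=+0
  edge (0, 0)→(6, 6): d=(6,6) right/bottom  bias=-1
  edge (6, 6)→(2, 6): d=(-4,0) right/bottom  bias=-1
    (0,0)@(1, 1): e=[4,0,20] → .  [on edge]
    (0,1)@(1, 3): e=[0,12,12] → X  [on edge]
    (1,1)@(3, 3): e=[12,0,12] → .  [on edge]
    (0,2)@(1, 5): e=[-4,24,4] → .
    (1,2)@(3, 5): e=[8,12,4] → X
    (2,2)@(5, 5): e=[20,0,4] → .  [on edge]
    (1,3)@(3, 7): e=[4,24,-4] → .
    (3,3)@(7, 7): e=[28,0,-4] → .  [on edge]
    (1,4)@(3, 9): e=[0,36,-12] → .  [on edge]
    (4,4)@(9, 9): e=[36,0,-12] → .  [on edge]
    (5,5)@(11, 11): e=[44,0,-20] → .  [on edge]
    (6,6)@(13, 13): e=[52,0,-28] → .  [on edge]
    (2,7)@(5, 15): e=[0,60,-36] → .  [on edge]
  covered (2 px):
    . . . . . . .
    X . . . . . .
    . X . . . . .
    . . . . . . .
    . . . . . . .
    . . . . . . .
    . . . . . . .
    . . . . . . .
    . . . . . . .
    . . . . . . .

Answer: 5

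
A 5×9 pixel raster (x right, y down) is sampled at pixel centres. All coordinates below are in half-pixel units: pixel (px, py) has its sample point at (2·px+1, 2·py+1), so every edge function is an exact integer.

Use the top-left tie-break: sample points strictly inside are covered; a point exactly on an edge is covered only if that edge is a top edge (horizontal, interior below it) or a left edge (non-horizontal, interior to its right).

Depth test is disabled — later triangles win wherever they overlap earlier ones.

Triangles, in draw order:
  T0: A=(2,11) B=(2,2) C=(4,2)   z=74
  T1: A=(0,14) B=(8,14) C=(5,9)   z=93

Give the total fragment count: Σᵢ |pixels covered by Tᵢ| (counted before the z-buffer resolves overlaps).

T0:
  2·area = 18
  edge (2, 11)→(2, 2): d=(0,-9) top-left  bias=+0
  edge (2, 2)→(4, 2): d=(2,0) top-left  bias=+0
  edge (4, 2)→(2, 11): d=(-2,9) right/bottom  bias=-1
    (1,1)@(3, 3): e=[9,2,7] → X
    (2,1)@(5, 3): e=[27,2,-11] → .
    (1,2)@(3, 5): e=[9,6,3] → X
    (2,2)@(5, 5): e=[27,6,-15] → .
    (1,3)@(3, 7): e=[9,10,-1] → .
  covered (2 px):
    . . . . .
    . X . . .
    . X . . .
    . . . . .
    . . . . .
    . . . . .
    . . . . .
    . . . . .
    . . . . .
T1:
  2·area = 40  (B↔C swapped to make it positive)
  edge (0, 14)→(5, 9): d=(5,-5) top-left  bias=+0
  edge (5, 9)→(8, 14): d=(3,5) right/bottom  bias=-1
  edge (8, 14)→(0, 14): d=(-8,0) right/bottom  bias=-1
    (4,2)@(9, 5): e=[0,-32,72] → .  [on edge]
    (3,3)@(7, 7): e=[0,-16,56] → .  [on edge]
    (2,4)@(5, 9): e=[0,0,40] → .  [on edge]
    (1,5)@(3, 11): e=[0,16,24] → X  [on edge]
    (2,5)@(5, 11): e=[10,6,24] → X
    (3,5)@(7, 11): e=[20,-4,24] → .
    (0,6)@(1, 13): e=[0,32,8] → X  [on edge]
    (3,6)@(7, 13): e=[30,2,8] → X
    (4,6)@(9, 13): e=[40,-8,8] → .
    (0,7)@(1, 15): e=[10,38,-8] → .
    (1,7)@(3, 15): e=[20,28,-8] → .
    (2,7)@(5, 15): e=[30,18,-8] → .
  covered (6 px):
    . . . . .
    . . . . .
    . . . . .
    . . . . .
    . . . . .
    . X X . .
    X X X X .
    . . . . .
    . . . . .

Result: 8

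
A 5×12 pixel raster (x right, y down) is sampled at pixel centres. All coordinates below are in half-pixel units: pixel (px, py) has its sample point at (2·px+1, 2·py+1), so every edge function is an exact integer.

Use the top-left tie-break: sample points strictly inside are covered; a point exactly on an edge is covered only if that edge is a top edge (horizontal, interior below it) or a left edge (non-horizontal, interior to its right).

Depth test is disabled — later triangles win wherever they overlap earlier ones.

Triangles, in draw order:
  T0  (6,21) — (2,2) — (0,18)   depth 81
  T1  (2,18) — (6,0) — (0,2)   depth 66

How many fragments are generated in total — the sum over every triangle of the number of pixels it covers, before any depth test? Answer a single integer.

T0:
  2·area = 102  (B↔C swapped to make it positive)
  edge (6, 21)→(0, 18): d=(-6,-3) top-left  bias=+0
  edge (0, 18)→(2, 2): d=(2,-16) top-left  bias=+0
  edge (2, 2)→(6, 21): d=(4,19) right/bottom  bias=-1
    (1,3)@(3, 7): e=[75,26,1] → █
    (2,3)@(5, 7): e=[81,58,-37] → ·
    (1,4)@(3, 9): e=[63,30,9] → █
    (2,4)@(5, 9): e=[69,62,-29] → ·
    (0,5)@(1, 11): e=[45,2,55] → █
    (2,5)@(5, 11): e=[57,66,-21] → ·
    (0,6)@(1, 13): e=[33,6,63] → █
    (2,6)@(5, 13): e=[45,70,-13] → ·
    (0,7)@(1, 15): e=[21,10,71] → █
    (2,7)@(5, 15): e=[33,74,-5] → ·
    (0,8)@(1, 17): e=[9,14,79] → █
    (2,8)@(5, 17): e=[21,78,3] → █
  covered (13 px):
    · · · · ·
    · · · · ·
    · · · · ·
    · █ · · ·
    · █ · · ·
    █ █ · · ·
    █ █ · · ·
    █ █ · · ·
    █ █ █ · ·
    · █ █ · ·
    · · · · ·
    · · · · ·
T1:
  2·area = 100  (B↔C swapped to make it positive)
  edge (2, 18)→(0, 2): d=(-2,-16) top-left  bias=+0
  edge (0, 2)→(6, 0): d=(6,-2) top-left  bias=+0
  edge (6, 0)→(2, 18): d=(-4,18) right/bottom  bias=-1
    (1,0)@(3, 1): e=[50,0,50] → █  [on edge]
    (2,0)@(5, 1): e=[82,4,14] → █
    (3,0)@(7, 1): e=[114,8,-22] → ·
    (0,1)@(1, 3): e=[14,8,78] → █
    (3,1)@(7, 3): e=[110,20,-30] → ·
    (0,2)@(1, 5): e=[10,20,70] → █
    (2,2)@(5, 5): e=[74,28,-2] → ·
    (0,3)@(1, 7): e=[6,32,62] → █
    (2,3)@(5, 7): e=[70,40,-10] → ·
    (0,4)@(1, 9): e=[2,44,54] → █
    (2,4)@(5, 9): e=[66,52,-18] → ·
    (0,5)@(1, 11): e=[-2,56,46] → ·
  covered (13 px):
    · █ █ · ·
    █ █ █ · ·
    █ █ · · ·
    █ █ · · ·
    █ █ · · ·
    · █ · · ·
    · █ · · ·
    · · · · ·
    · · · · ·
    · · · · ·
    · · · · ·
    · · · · ·

Final: 26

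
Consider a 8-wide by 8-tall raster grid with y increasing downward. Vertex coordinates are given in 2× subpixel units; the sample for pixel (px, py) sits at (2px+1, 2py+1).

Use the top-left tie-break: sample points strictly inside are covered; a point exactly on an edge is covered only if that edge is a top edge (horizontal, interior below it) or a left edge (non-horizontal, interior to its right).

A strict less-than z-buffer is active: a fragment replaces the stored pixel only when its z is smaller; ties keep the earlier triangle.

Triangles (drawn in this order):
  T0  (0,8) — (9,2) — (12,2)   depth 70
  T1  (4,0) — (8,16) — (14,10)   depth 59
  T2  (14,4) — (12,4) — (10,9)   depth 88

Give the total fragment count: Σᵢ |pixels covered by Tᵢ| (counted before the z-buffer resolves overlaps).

T0:
  2·area = 18
  edge (0, 8)→(9, 2): d=(9,-6) top-left  bias=+0
  edge (9, 2)→(12, 2): d=(3,0) top-left  bias=+0
  edge (12, 2)→(0, 8): d=(-12,6) right/bottom  bias=-1
    (4,1)@(9, 3): e=[9,3,6] → #
    (5,1)@(11, 3): e=[21,3,-6] → ·
    (2,2)@(5, 5): e=[3,9,6] → #
    (3,2)@(7, 5): e=[15,9,-6] → ·
    (4,2)@(9, 5): e=[27,9,-18] → ·
    (2,3)@(5, 7): e=[21,15,-18] → ·
  covered (2 px):
    · · · · · · · ·
    · · · · # · · ·
    · · # · · · · ·
    · · · · · · · ·
    · · · · · · · ·
    · · · · · · · ·
    · · · · · · · ·
    · · · · · · · ·
T1:
  2·area = 120  (B↔C swapped to make it positive)
  edge (4, 0)→(14, 10): d=(10,10) right/bottom  bias=-1
  edge (14, 10)→(8, 16): d=(-6,6) right/bottom  bias=-1
  edge (8, 16)→(4, 0): d=(-4,-16) top-left  bias=+0
    (2,0)@(5, 1): e=[0,108,12] → ·  [on edge]
    (2,1)@(5, 3): e=[20,96,4] → #
    (3,1)@(7, 3): e=[0,84,36] → ·  [on edge]
    (2,2)@(5, 5): e=[40,84,-4] → ·
    (3,2)@(7, 5): e=[20,72,28] → #
    (4,2)@(9, 5): e=[0,60,60] → ·  [on edge]
    (3,3)@(7, 7): e=[40,60,20] → #
    (4,3)@(9, 7): e=[20,48,52] → #
    (5,3)@(11, 7): e=[0,36,84] → ·  [on edge]
    (3,4)@(7, 9): e=[60,48,12] → #
    (5,4)@(11, 9): e=[20,24,76] → #
    (6,4)@(13, 9): e=[0,12,108] → ·  [on edge]
    (7,4)@(15, 9): e=[-20,0,140] → ·  [on edge]
    (6,5)@(13, 11): e=[20,0,100] → ·  [on edge]
    (7,5)@(15, 11): e=[0,-12,132] → ·  [on edge]
    (5,6)@(11, 13): e=[60,0,60] → ·  [on edge]
    (4,7)@(9, 15): e=[100,0,20] → ·  [on edge]
  covered (11 px):
    · · · · · · · ·
    · · # · · · · ·
    · · · # · · · ·
    · · · # # · · ·
    · · · # # # · ·
    · · · # # # · ·
    · · · · # · · ·
    · · · · · · · ·
T2:
  2·area = 10  (B↔C swapped to make it positive)
  edge (14, 4)→(10, 9): d=(-4,5) right/bottom  bias=-1
  edge (10, 9)→(12, 4): d=(2,-5) top-left  bias=+0
  edge (12, 4)→(14, 4): d=(2,0) top-left  bias=+0
    (6,2)@(13, 5): e=[1,7,2] → #
    (7,2)@(15, 5): e=[-9,17,2] → ·
    (5,3)@(11, 7): e=[3,1,6] → #
    (6,3)@(13, 7): e=[-7,11,6] → ·
    (5,4)@(11, 9): e=[-5,5,10] → ·
  covered (2 px):
    · · · · · · · ·
    · · · · · · · ·
    · · · · · · # ·
    · · · · · # · ·
    · · · · · · · ·
    · · · · · · · ·
    · · · · · · · ·
    · · · · · · · ·

Answer: 15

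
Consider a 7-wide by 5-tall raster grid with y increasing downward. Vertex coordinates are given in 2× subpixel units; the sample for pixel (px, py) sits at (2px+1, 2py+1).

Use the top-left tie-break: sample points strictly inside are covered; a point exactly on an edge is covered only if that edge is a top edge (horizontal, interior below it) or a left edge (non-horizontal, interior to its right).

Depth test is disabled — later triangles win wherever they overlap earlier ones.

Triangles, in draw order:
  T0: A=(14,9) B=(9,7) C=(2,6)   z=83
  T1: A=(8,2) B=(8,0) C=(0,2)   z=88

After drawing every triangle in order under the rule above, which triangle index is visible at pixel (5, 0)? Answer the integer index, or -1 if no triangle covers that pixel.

T0:
  2·area = 9  (B↔C swapped to make it positive)
  edge (14, 9)→(2, 6): d=(-12,-3) top-left  bias=+0
  edge (2, 6)→(9, 7): d=(7,1) right/bottom  bias=-1
  edge (9, 7)→(14, 9): d=(5,2) right/bottom  bias=-1
    (3,3)@(7, 7): e=[3,2,4] → X
    (4,3)@(9, 7): e=[9,0,0] → .  [on edge]
    (3,4)@(7, 9): e=[-21,16,14] → .
  covered (1 px):
    . . . . . . .
    . . . . . . .
    . . . . . . .
    . . . X . . .
    . . . . . . .
T1:
  2·area = 16  (B↔C swapped to make it positive)
  edge (8, 2)→(0, 2): d=(-8,0) right/bottom  bias=-1
  edge (0, 2)→(8, 0): d=(8,-2) top-left  bias=+0
  edge (8, 0)→(8, 2): d=(0,2) right/bottom  bias=-1
    (2,0)@(5, 1): e=[8,2,6] → X
    (3,0)@(7, 1): e=[8,6,2] → X
    (4,0)@(9, 1): e=[8,10,-2] → .
    (2,1)@(5, 3): e=[-8,18,6] → .
    (3,1)@(7, 3): e=[-8,22,2] → .
  covered (2 px):
    . . X X . . .
    . . . . . . .
    . . . . . . .
    . . . . . . .
    . . . . . . .

Z-buffer (winner per pixel, '.' = empty):
  . . 1 1 . . .
  . . . . . . .
  . . . . . . .
  . . . 0 . . .
  . . . . . . .

Result: -1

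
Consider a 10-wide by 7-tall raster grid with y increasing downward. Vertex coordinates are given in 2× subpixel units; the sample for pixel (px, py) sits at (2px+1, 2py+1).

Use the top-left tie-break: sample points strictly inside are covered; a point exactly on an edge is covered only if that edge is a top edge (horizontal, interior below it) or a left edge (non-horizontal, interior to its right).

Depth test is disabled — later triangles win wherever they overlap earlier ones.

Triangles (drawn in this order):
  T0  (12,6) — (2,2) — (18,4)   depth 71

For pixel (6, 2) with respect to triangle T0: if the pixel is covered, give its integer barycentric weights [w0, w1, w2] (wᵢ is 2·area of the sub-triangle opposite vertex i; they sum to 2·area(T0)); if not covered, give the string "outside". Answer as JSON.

T0:
  2·area = 44
  edge (12, 6)→(2, 2): d=(-10,-4) top-left  bias=+0
  edge (2, 2)→(18, 4): d=(16,2) right/bottom  bias=-1
  edge (18, 4)→(12, 6): d=(-6,2) right/bottom  bias=-1
    (2,1)@(5, 3): e=[2,10,32] → X
    (3,1)@(7, 3): e=[10,6,28] → X
    (4,1)@(9, 3): e=[18,2,24] → X
    (5,1)@(11, 3): e=[26,-2,20] → .
    (2,2)@(5, 5): e=[-18,42,20] → .
    (3,2)@(7, 5): e=[-10,38,16] → .
    (4,2)@(9, 5): e=[-2,34,12] → .
    (5,2)@(11, 5): e=[6,30,8] → X
    (6,2)@(13, 5): e=[14,26,4] → X
    (7,2)@(15, 5): e=[22,22,0] → .  [on edge]
    (4,3)@(9, 7): e=[-22,66,0] → .  [on edge]
    (5,3)@(11, 7): e=[-14,62,-4] → .
    (1,4)@(3, 9): e=[-66,110,0] → .  [on edge]
  covered (5 px):
    . . . . . . . . . .
    . . X X X . . . . .
    . . . . . X X . . .
    . . . . . . . . . .
    . . . . . . . . . .
    . . . . . . . . . .
    . . . . . . . . . .

Result: [26,4,14]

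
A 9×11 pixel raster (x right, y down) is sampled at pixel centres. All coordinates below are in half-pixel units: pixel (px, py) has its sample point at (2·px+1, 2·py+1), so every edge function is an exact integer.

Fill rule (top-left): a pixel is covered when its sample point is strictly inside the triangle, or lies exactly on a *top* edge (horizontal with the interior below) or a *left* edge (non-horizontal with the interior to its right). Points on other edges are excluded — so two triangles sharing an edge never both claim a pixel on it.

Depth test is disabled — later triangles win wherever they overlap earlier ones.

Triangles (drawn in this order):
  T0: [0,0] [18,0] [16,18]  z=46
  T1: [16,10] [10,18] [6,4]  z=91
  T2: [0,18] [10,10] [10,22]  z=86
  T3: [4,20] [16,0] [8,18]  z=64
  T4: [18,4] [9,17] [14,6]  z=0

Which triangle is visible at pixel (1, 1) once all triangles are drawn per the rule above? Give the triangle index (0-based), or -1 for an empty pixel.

T0:
  2·area = 324
  edge (0, 0)→(18, 0): d=(18,0) top-left  bias=+0
  edge (18, 0)→(16, 18): d=(-2,18) right/bottom  bias=-1
  edge (16, 18)→(0, 0): d=(-16,-18) top-left  bias=+0
    (0,0)@(1, 1): e=[18,304,2] → X
    (1,0)@(3, 1): e=[18,268,38] → X
    (2,0)@(5, 1): e=[18,232,74] → X
    (3,0)@(7, 1): e=[18,196,110] → X
    (4,0)@(9, 1): e=[18,160,146] → X
    (5,0)@(11, 1): e=[18,124,182] → X
    (6,0)@(13, 1): e=[18,88,218] → X
    (7,0)@(15, 1): e=[18,52,254] → X
    (8,0)@(17, 1): e=[18,16,290] → X
    (0,1)@(1, 3): e=[54,300,-30] → .
    (1,1)@(3, 3): e=[54,264,6] → X
    (1,2)@(3, 5): e=[90,260,-26] → .
    (8,4)@(17, 9): e=[162,0,162] → .  [on edge]
  covered (40 px):
    X X X X X X X X X
    . X X X X X X X X
    . . X X X X X X X
    . . . X X X X X X
    . . . . X X X X .
    . . . . . X X X .
    . . . . . . X X .
    . . . . . . . X .
    . . . . . . . . .
    . . . . . . . . .
    . . . . . . . . .
T1:
  2·area = 116
  edge (16, 10)→(10, 18): d=(-6,8) right/bottom  bias=-1
  edge (10, 18)→(6, 4): d=(-4,-14) top-left  bias=+0
  edge (6, 4)→(16, 10): d=(10,6) right/bottom  bias=-1
    (0,0)@(1, 1): e=[174,-58,0] → .  [on edge]
    (3,2)@(7, 5): e=[102,10,4] → X
    (4,2)@(9, 5): e=[86,38,-8] → .
    (3,3)@(7, 7): e=[90,2,24] → X
    (4,3)@(9, 7): e=[74,30,12] → X
    (5,3)@(11, 7): e=[58,58,0] → .  [on edge]
    (3,4)@(7, 9): e=[78,-6,44] → .
    (4,4)@(9, 9): e=[62,22,32] → X
    (5,4)@(11, 9): e=[46,50,20] → X
    (6,4)@(13, 9): e=[30,78,8] → X
    (7,4)@(15, 9): e=[14,106,-4] → .
    (4,5)@(9, 11): e=[50,14,52] → X
  covered (14 px):
    . . . . . . . . .
    . . . . . . . . .
    . . . X . . . . .
    . . . X X . . . .
    . . . . X X X . .
    . . . . X X X X .
    . . . . X X X . .
    . . . . . X . . .
    . . . . . . . . .
    . . . . . . . . .
    . . . . . . . . .
T2:
  2·area = 120
  edge (0, 18)→(10, 10): d=(10,-8) top-left  bias=+0
  edge (10, 10)→(10, 22): d=(0,12) right/bottom  bias=-1
  edge (10, 22)→(0, 18): d=(-10,-4) top-left  bias=+0
    (4,5)@(9, 11): e=[2,12,106] → X
    (5,5)@(11, 11): e=[18,-12,114] → .
    (3,6)@(7, 13): e=[6,36,78] → X
    (5,6)@(11, 13): e=[38,-12,94] → .
    (2,7)@(5, 15): e=[10,60,50] → X
    (5,7)@(11, 15): e=[58,-12,74] → .
    (1,8)@(3, 17): e=[14,84,22] → X
    (5,8)@(11, 17): e=[78,-12,54] → .
    (1,9)@(3, 19): e=[34,84,2] → X
    (5,9)@(11, 19): e=[98,-12,34] → .
    (1,10)@(3, 21): e=[54,84,-18] → .
    (2,10)@(5, 21): e=[70,60,-10] → .
  covered (15 px):
    . . . . . . . . .
    . . . . . . . . .
    . . . . . . . . .
    . . . . . . . . .
    . . . . . . . . .
    . . . . X . . . .
    . . . X X . . . .
    . . X X X . . . .
    . X X X X . . . .
    . X X X X . . . .
    . . . . X . . . .
T3:
  2·area = 56
  edge (4, 20)→(16, 0): d=(12,-20) top-left  bias=+0
  edge (16, 0)→(8, 18): d=(-8,18) right/bottom  bias=-1
  edge (8, 18)→(4, 20): d=(-4,2) right/bottom  bias=-1
    (6,2)@(13, 5): e=[0,14,42] → X  [on edge]
    (7,2)@(15, 5): e=[40,-22,38] → .
    (6,3)@(13, 7): e=[24,-2,34] → .
    (5,4)@(11, 9): e=[8,18,30] → X
    (6,4)@(13, 9): e=[48,-18,26] → .
    (5,5)@(11, 11): e=[32,2,22] → X
    (6,5)@(13, 11): e=[72,-34,18] → .
    (4,6)@(9, 13): e=[16,22,18] → X
    (5,6)@(11, 13): e=[56,-14,14] → .
    (3,7)@(7, 15): e=[0,42,14] → X  [on edge]
    (5,7)@(11, 15): e=[80,-30,6] → .
    (3,8)@(7, 17): e=[24,26,6] → X
  covered (8 px):
    . . . . . . . . .
    . . . . . . . . .
    . . . . . . X . .
    . . . . . . . . .
    . . . . . X . . .
    . . . . . X . . .
    . . . . X . . . .
    . . . X X . . . .
    . . . X . . . . .
    . . X . . . . . .
    . . . . . . . . .
T4:
  2·area = 34
  edge (18, 4)→(9, 17): d=(-9,13) right/bottom  bias=-1
  edge (9, 17)→(14, 6): d=(5,-11) top-left  bias=+0
  edge (14, 6)→(18, 4): d=(4,-2) top-left  bias=+0
    (8,2)@(17, 5): e=[4,28,2] → X
    (7,3)@(15, 7): e=[12,16,6] → X
    (8,3)@(17, 7): e=[-14,38,10] → .
    (6,4)@(13, 9): e=[20,4,10] → X
    (7,4)@(15, 9): e=[-6,26,14] → .
    (6,5)@(13, 11): e=[2,14,18] → X
    (7,5)@(15, 11): e=[-24,36,22] → .
    (5,6)@(11, 13): e=[10,2,22] → X
    (6,6)@(13, 13): e=[-16,24,26] → .
    (5,7)@(11, 15): e=[-8,12,30] → .
    (4,8)@(9, 17): e=[0,0,34] → .  [on edge]
  covered (5 px):
    . . . . . . . . .
    . . . . . . . . .
    . . . . . . . . X
    . . . . . . . X .
    . . . . . . X . .
    . . . . . . X . .
    . . . . . X . . .
    . . . . . . . . .
    . . . . . . . . .
    . . . . . . . . .
    . . . . . . . . .

Z-buffer (winner per pixel, '.' = empty):
  0 0 0 0 0 0 0 0 0
  . 0 0 0 0 0 0 0 0
  . . 0 1 0 0 3 0 4
  . . . 1 1 0 0 4 0
  . . . . 1 3 4 0 .
  . . . . 2 3 4 1 .
  . . . 2 3 4 1 0 .
  . . 2 3 3 1 . 0 .
  . 2 2 3 2 . . . .
  . 2 3 2 2 . . . .
  . . . . 2 . . . .

Answer: 0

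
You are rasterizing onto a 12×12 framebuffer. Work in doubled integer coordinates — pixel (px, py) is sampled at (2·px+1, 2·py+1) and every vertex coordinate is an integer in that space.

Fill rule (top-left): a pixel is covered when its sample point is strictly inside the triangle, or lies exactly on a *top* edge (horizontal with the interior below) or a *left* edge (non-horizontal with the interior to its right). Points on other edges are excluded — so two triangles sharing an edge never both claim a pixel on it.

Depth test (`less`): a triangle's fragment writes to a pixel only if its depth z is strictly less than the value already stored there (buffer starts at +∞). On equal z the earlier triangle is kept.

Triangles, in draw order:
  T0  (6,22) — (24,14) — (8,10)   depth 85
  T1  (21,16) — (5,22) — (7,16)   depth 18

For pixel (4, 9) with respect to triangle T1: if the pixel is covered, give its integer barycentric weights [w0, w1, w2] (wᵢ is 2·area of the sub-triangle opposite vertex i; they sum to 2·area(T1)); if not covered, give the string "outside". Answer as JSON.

T0:
  2·area = 200  (B↔C swapped to make it positive)
  edge (6, 22)→(8, 10): d=(2,-12) top-left  bias=+0
  edge (8, 10)→(24, 14): d=(16,4) right/bottom  bias=-1
  edge (24, 14)→(6, 22): d=(-18,8) right/bottom  bias=-1
    (4,5)@(9, 11): e=[14,12,174] → █
    (5,5)@(11, 11): e=[38,4,158] → █
    (6,5)@(13, 11): e=[62,-4,142] → ·
    (4,6)@(9, 13): e=[18,44,138] → █
    (6,6)@(13, 13): e=[66,28,106] → █
    (7,6)@(15, 13): e=[90,20,90] → █
    (8,6)@(17, 13): e=[114,12,74] → █
    (9,6)@(19, 13): e=[138,4,58] → █
    (10,6)@(21, 13): e=[162,-4,42] → ·
    (4,7)@(9, 15): e=[22,76,102] → █
    (10,7)@(21, 15): e=[166,28,6] → █
    (11,7)@(23, 15): e=[190,20,-10] → ·
  covered (25 px):
    · · · · · · · · · · · ·
    · · · · · · · · · · · ·
    · · · · · · · · · · · ·
    · · · · · · · · · · · ·
    · · · · · · · · · · · ·
    · · · · █ █ · · · · · ·
    · · · · █ █ █ █ █ █ · ·
    · · · · █ █ █ █ █ █ █ ·
    · · · █ █ █ █ █ █ · · ·
    · · · █ █ █ · · · · · ·
    · · · █ · · · · · · · ·
    · · · · · · · · · · · ·
T1:
  2·area = 84
  edge (21, 16)→(5, 22): d=(-16,6) right/bottom  bias=-1
  edge (5, 22)→(7, 16): d=(2,-6) top-left  bias=+0
  edge (7, 16)→(21, 16): d=(14,0) top-left  bias=+0
    (3,8)@(7, 17): e=[68,2,14] → █
    (4,8)@(9, 17): e=[56,14,14] → █
    (5,8)@(11, 17): e=[44,26,14] → █
    (6,8)@(13, 17): e=[32,38,14] → █
    (7,8)@(15, 17): e=[20,50,14] → █
    (8,8)@(17, 17): e=[8,62,14] → █
    (9,8)@(19, 17): e=[-4,74,14] → ·
    (3,9)@(7, 19): e=[36,6,42] → █
    (6,9)@(13, 19): e=[0,42,42] → ·  [on edge]
    (7,9)@(15, 19): e=[-12,54,42] → ·
    (8,9)@(17, 19): e=[-24,66,42] → ·
    (3,10)@(7, 21): e=[4,10,70] → █
  covered (10 px):
    · · · · · · · · · · · ·
    · · · · · · · · · · · ·
    · · · · · · · · · · · ·
    · · · · · · · · · · · ·
    · · · · · · · · · · · ·
    · · · · · · · · · · · ·
    · · · · · · · · · · · ·
    · · · · · · · · · · · ·
    · · · █ █ █ █ █ █ · · ·
    · · · █ █ █ · · · · · ·
    · · · █ · · · · · · · ·
    · · · · · · · · · · · ·

Answer: [18,42,24]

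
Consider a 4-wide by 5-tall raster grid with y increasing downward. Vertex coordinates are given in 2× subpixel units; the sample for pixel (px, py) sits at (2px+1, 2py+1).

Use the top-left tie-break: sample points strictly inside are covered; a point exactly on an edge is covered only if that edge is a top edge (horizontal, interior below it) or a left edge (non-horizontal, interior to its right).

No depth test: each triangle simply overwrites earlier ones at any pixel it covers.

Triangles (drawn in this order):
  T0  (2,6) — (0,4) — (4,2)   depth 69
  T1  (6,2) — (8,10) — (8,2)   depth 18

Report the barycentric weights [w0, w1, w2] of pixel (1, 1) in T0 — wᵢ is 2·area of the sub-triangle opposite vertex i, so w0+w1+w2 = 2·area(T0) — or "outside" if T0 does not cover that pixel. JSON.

T0:
  2·area = 12
  edge (2, 6)→(0, 4): d=(-2,-2) top-left  bias=+0
  edge (0, 4)→(4, 2): d=(4,-2) top-left  bias=+0
  edge (4, 2)→(2, 6): d=(-2,4) right/bottom  bias=-1
    (1,1)@(3, 3): e=[8,2,2] → #
    (2,1)@(5, 3): e=[12,6,-6] → ·
    (0,2)@(1, 5): e=[0,6,6] → #  [on edge]
    (1,2)@(3, 5): e=[4,10,-2] → ·
    (0,3)@(1, 7): e=[-4,14,2] → ·
    (1,3)@(3, 7): e=[0,18,-6] → ·  [on edge]
    (2,4)@(5, 9): e=[0,30,-18] → ·  [on edge]
  covered (2 px):
    · · · ·
    · # · ·
    # · · ·
    · · · ·
    · · · ·
T1:
  2·area = 16  (B↔C swapped to make it positive)
  edge (6, 2)→(8, 2): d=(2,0) top-left  bias=+0
  edge (8, 2)→(8, 10): d=(0,8) right/bottom  bias=-1
  edge (8, 10)→(6, 2): d=(-2,-8) top-left  bias=+0
    (3,1)@(7, 3): e=[2,8,6] → #
    (3,2)@(7, 5): e=[6,8,2] → #
    (3,3)@(7, 7): e=[10,8,-2] → ·
  covered (2 px):
    · · · ·
    · · · #
    · · · #
    · · · ·
    · · · ·

Result: [2,2,8]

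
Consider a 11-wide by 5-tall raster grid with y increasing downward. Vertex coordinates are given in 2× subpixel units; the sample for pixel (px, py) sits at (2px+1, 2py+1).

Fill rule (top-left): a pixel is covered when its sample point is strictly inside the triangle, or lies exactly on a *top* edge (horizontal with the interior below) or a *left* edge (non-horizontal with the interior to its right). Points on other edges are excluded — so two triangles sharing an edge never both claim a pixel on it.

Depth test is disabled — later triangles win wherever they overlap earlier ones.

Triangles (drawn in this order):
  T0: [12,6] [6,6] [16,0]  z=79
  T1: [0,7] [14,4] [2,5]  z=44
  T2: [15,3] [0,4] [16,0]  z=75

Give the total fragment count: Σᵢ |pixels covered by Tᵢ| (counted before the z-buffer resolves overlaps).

T0:
  2·area = 36
  edge (12, 6)→(6, 6): d=(-6,0) right/bottom  bias=-1
  edge (6, 6)→(16, 0): d=(10,-6) top-left  bias=+0
  edge (16, 0)→(12, 6): d=(-4,6) right/bottom  bias=-1
    (7,0)@(15, 1): e=[30,4,2] → X
    (8,0)@(17, 1): e=[30,16,-10] → .
    (5,1)@(11, 3): e=[18,0,18] → X  [on edge]
    (6,1)@(13, 3): e=[18,12,6] → X
    (7,1)@(15, 3): e=[18,24,-6] → .
    (4,2)@(9, 5): e=[6,8,22] → X
    (6,2)@(13, 5): e=[6,32,-2] → .
    (4,3)@(9, 7): e=[-6,28,14] → .
    (5,3)@(11, 7): e=[-6,40,2] → .
    (0,4)@(1, 9): e=[-18,0,54] → .  [on edge]
  covered (5 px):
    . . . . . . . X . . .
    . . . . . X X . . . .
    . . . . X X . . . . .
    . . . . . . . . . . .
    . . . . . . . . . . .
T1:
  2·area = 22  (B↔C swapped to make it positive)
  edge (0, 7)→(2, 5): d=(2,-2) top-left  bias=+0
  edge (2, 5)→(14, 4): d=(12,-1) top-left  bias=+0
  edge (14, 4)→(0, 7): d=(-14,3) right/bottom  bias=-1
    (1,2)@(3, 5): e=[2,1,19] → X
    (2,2)@(5, 5): e=[6,3,13] → X
    (3,2)@(7, 5): e=[10,5,7] → X
    (4,2)@(9, 5): e=[14,7,1] → X
    (5,2)@(11, 5): e=[18,9,-5] → .
    (1,3)@(3, 7): e=[6,25,-9] → .
    (2,3)@(5, 7): e=[10,27,-15] → .
    (3,3)@(7, 7): e=[14,29,-21] → .
    (4,3)@(9, 7): e=[18,31,-27] → .
  covered (4 px):
    . . . . . . . . . . .
    . . . . . . . . . . .
    . X X X X . . . . . .
    . . . . . . . . . . .
    . . . . . . . . . . .
T2:
  2·area = 44
  edge (15, 3)→(0, 4): d=(-15,1) right/bottom  bias=-1
  edge (0, 4)→(16, 0): d=(16,-4) top-left  bias=+0
  edge (16, 0)→(15, 3): d=(-1,3) right/bottom  bias=-1
    (6,0)@(13, 1): e=[32,4,8] → X
    (7,0)@(15, 1): e=[30,12,2] → X
    (8,0)@(17, 1): e=[28,20,-4] → .
    (2,1)@(5, 3): e=[10,4,30] → X
    (3,1)@(7, 3): e=[8,12,24] → X
    (4,1)@(9, 3): e=[6,20,18] → X
    (5,1)@(11, 3): e=[4,28,12] → X
    (7,1)@(15, 3): e=[0,44,0] → .  [on edge]
    (2,2)@(5, 5): e=[-20,36,28] → .
    (3,2)@(7, 5): e=[-22,44,22] → .
    (4,2)@(9, 5): e=[-24,52,16] → .
    (5,2)@(11, 5): e=[-26,60,10] → .
    (6,4)@(13, 9): e=[-88,132,0] → .  [on edge]
  covered (7 px):
    . . . . . . X X . . .
    . . X X X X X . . . .
    . . . . . . . . . . .
    . . . . . . . . . . .
    . . . . . . . . . . .

Answer: 16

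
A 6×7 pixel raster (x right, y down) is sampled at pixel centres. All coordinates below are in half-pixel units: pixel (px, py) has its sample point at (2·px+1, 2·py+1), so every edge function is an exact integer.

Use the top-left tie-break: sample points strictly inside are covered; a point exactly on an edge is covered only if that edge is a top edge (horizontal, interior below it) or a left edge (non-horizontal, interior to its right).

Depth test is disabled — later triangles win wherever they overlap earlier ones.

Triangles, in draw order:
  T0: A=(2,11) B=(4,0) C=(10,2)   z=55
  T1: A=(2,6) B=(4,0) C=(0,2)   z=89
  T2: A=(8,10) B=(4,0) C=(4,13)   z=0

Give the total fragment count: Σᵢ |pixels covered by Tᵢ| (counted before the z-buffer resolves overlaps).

T0:
  2·area = 70
  edge (2, 11)→(4, 0): d=(2,-11) top-left  bias=+0
  edge (4, 0)→(10, 2): d=(6,2) right/bottom  bias=-1
  edge (10, 2)→(2, 11): d=(-8,9) right/bottom  bias=-1
    (2,0)@(5, 1): e=[13,4,53] → X
    (3,0)@(7, 1): e=[35,0,35] → .  [on edge]
    (2,1)@(5, 3): e=[17,16,37] → X
    (3,1)@(7, 3): e=[39,12,19] → X
    (4,1)@(9, 3): e=[61,8,1] → X
    (5,1)@(11, 3): e=[83,4,-17] → .
    (2,2)@(5, 5): e=[21,28,21] → X
    (4,2)@(9, 5): e=[65,20,-15] → .
    (1,3)@(3, 7): e=[3,44,23] → X
    (3,3)@(7, 7): e=[47,36,-13] → .
    (1,4)@(3, 9): e=[7,56,7] → X
    (2,4)@(5, 9): e=[29,52,-11] → .
  covered (9 px):
    . . X . . .
    . . X X X .
    . . X X . .
    . X X . . .
    . X . . . .
    . . . . . .
    . . . . . .
T1:
  2·area = 20  (B↔C swapped to make it positive)
  edge (2, 6)→(0, 2): d=(-2,-4) top-left  bias=+0
  edge (0, 2)→(4, 0): d=(4,-2) top-left  bias=+0
  edge (4, 0)→(2, 6): d=(-2,6) right/bottom  bias=-1
    (1,0)@(3, 1): e=[14,2,4] → X
    (2,0)@(5, 1): e=[22,6,-8] → .
    (0,1)@(1, 3): e=[2,6,12] → X
    (1,1)@(3, 3): e=[10,10,0] → .  [on edge]
    (0,2)@(1, 5): e=[-2,14,8] → .
    (0,4)@(1, 9): e=[-10,30,0] → .  [on edge]
  covered (2 px):
    . X . . . .
    X . . . . .
    . . . . . .
    . . . . . .
    . . . . . .
    . . . . . .
    . . . . . .
T2:
  2·area = 52  (B↔C swapped to make it positive)
  edge (8, 10)→(4, 13): d=(-4,3) right/bottom  bias=-1
  edge (4, 13)→(4, 0): d=(0,-13) top-left  bias=+0
  edge (4, 0)→(8, 10): d=(4,10) right/bottom  bias=-1
    (2,1)@(5, 3): e=[37,13,2] → X
    (3,1)@(7, 3): e=[31,39,-18] → .
    (2,2)@(5, 5): e=[29,13,10] → X
    (3,2)@(7, 5): e=[23,39,-10] → .
    (2,3)@(5, 7): e=[21,13,18] → X
    (3,3)@(7, 7): e=[15,39,-2] → .
    (2,4)@(5, 9): e=[13,13,26] → X
    (3,4)@(7, 9): e=[7,39,6] → X
    (4,4)@(9, 9): e=[1,65,-14] → .
    (2,5)@(5, 11): e=[5,13,34] → X
    (3,5)@(7, 11): e=[-1,39,14] → .
    (2,6)@(5, 13): e=[-3,13,42] → .
  covered (6 px):
    . . . . . .
    . . X . . .
    . . X . . .
    . . X . . .
    . . X X . .
    . . X . . .
    . . . . . .

Result: 17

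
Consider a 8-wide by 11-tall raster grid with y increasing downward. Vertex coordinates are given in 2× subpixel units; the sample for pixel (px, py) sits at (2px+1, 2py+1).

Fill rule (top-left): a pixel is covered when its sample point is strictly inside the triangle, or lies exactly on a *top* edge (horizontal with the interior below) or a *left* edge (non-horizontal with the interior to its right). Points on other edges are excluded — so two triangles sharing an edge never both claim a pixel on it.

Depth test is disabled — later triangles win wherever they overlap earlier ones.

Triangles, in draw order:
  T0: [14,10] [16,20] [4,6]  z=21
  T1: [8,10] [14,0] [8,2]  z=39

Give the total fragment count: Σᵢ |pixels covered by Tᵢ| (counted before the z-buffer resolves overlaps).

T0:
  2·area = 92
  edge (14, 10)→(16, 20): d=(2,10) right/bottom  bias=-1
  edge (16, 20)→(4, 6): d=(-12,-14) top-left  bias=+0
  edge (4, 6)→(14, 10): d=(10,4) right/bottom  bias=-1
    (6,2)@(13, 5): e=[0,138,-46] → .  [on edge]
    (2,3)@(5, 7): e=[84,2,6] → X
    (3,3)@(7, 7): e=[64,30,-2] → .
    (2,4)@(5, 9): e=[88,-22,26] → .
    (3,4)@(7, 9): e=[68,6,18] → X
    (4,4)@(9, 9): e=[48,34,10] → X
    (5,4)@(11, 9): e=[28,62,2] → X
    (6,4)@(13, 9): e=[8,90,-6] → .
    (3,5)@(7, 11): e=[72,-18,38] → .
    (4,5)@(9, 11): e=[52,10,30] → X
    (6,5)@(13, 11): e=[12,66,14] → X
    (7,5)@(15, 11): e=[-8,94,6] → .
    (7,7)@(15, 15): e=[0,46,46] → .  [on edge]
  covered (11 px):
    . . . . . . . .
    . . . . . . . .
    . . . . . . . .
    . . X . . . . .
    . . . X X X . .
    . . . . X X X .
    . . . . . X X .
    . . . . . . X .
    . . . . . . . X
    . . . . . . . .
    . . . . . . . .
T1:
  2·area = 48  (B↔C swapped to make it positive)
  edge (8, 10)→(8, 2): d=(0,-8) top-left  bias=+0
  edge (8, 2)→(14, 0): d=(6,-2) top-left  bias=+0
  edge (14, 0)→(8, 10): d=(-6,10) right/bottom  bias=-1
    (5,0)@(11, 1): e=[24,0,24] → X  [on edge]
    (6,0)@(13, 1): e=[40,4,4] → X
    (7,0)@(15, 1): e=[56,8,-16] → .
    (2,1)@(5, 3): e=[-24,0,72] → .  [on edge]
    (4,1)@(9, 3): e=[8,8,32] → X
    (6,1)@(13, 3): e=[40,16,-8] → .
    (4,2)@(9, 5): e=[8,20,20] → X
    (5,2)@(11, 5): e=[24,24,0] → .  [on edge]
    (4,3)@(9, 7): e=[8,32,8] → X
    (5,3)@(11, 7): e=[24,36,-12] → .
    (4,4)@(9, 9): e=[8,44,-4] → .
    (2,7)@(5, 15): e=[-24,72,0] → .  [on edge]
  covered (6 px):
    . . . . . X X .
    . . . . X X . .
    . . . . X . . .
    . . . . X . . .
    . . . . . . . .
    . . . . . . . .
    . . . . . . . .
    . . . . . . . .
    . . . . . . . .
    . . . . . . . .
    . . . . . . . .

Result: 17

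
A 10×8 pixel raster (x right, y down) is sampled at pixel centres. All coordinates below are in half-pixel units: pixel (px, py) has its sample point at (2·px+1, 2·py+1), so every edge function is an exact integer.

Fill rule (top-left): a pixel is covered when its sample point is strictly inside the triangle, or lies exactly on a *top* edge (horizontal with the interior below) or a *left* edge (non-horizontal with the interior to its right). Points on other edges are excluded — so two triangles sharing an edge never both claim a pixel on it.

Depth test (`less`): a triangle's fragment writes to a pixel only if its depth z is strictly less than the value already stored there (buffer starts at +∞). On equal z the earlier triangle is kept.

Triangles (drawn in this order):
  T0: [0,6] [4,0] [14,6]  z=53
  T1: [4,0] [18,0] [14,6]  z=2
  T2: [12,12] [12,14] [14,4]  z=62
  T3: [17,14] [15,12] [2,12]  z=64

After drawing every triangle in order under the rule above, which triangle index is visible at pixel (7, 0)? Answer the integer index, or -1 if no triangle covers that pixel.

T0:
  2·area = 84
  edge (0, 6)→(4, 0): d=(4,-6) top-left  bias=+0
  edge (4, 0)→(14, 6): d=(10,6) right/bottom  bias=-1
  edge (14, 6)→(0, 6): d=(-14,0) right/bottom  bias=-1
    (2,0)@(5, 1): e=[10,4,70] → X
    (3,0)@(7, 1): e=[22,-8,70] → .
    (1,1)@(3, 3): e=[6,36,42] → X
    (3,1)@(7, 3): e=[30,12,42] → X
    (4,1)@(9, 3): e=[42,0,42] → .  [on edge]
    (0,2)@(1, 5): e=[2,68,14] → X
    (4,2)@(9, 5): e=[50,20,14] → X
    (5,2)@(11, 5): e=[62,8,14] → X
    (6,2)@(13, 5): e=[74,-4,14] → .
    (0,3)@(1, 7): e=[10,88,-14] → .
    (1,3)@(3, 7): e=[22,76,-14] → .
    (2,3)@(5, 7): e=[34,64,-14] → .
    (9,4)@(19, 9): e=[126,0,-42] → .  [on edge]
  covered (10 px):
    . . X . . . . . . .
    . X X X . . . . . .
    X X X X X X . . . .
    . . . . . . . . . .
    . . . . . . . . . .
    . . . . . . . . . .
    . . . . . . . . . .
    . . . . . . . . . .
T1:
  2·area = 84
  edge (4, 0)→(18, 0): d=(14,0) top-left  bias=+0
  edge (18, 0)→(14, 6): d=(-4,6) right/bottom  bias=-1
  edge (14, 6)→(4, 0): d=(-10,-6) top-left  bias=+0
    (3,0)@(7, 1): e=[14,62,8] → X
    (4,0)@(9, 1): e=[14,50,20] → X
    (5,0)@(11, 1): e=[14,38,32] → X
    (6,0)@(13, 1): e=[14,26,44] → X
    (7,0)@(15, 1): e=[14,14,56] → X
    (8,0)@(17, 1): e=[14,2,68] → X
    (9,0)@(19, 1): e=[14,-10,80] → .
    (3,1)@(7, 3): e=[42,54,-12] → .
    (4,1)@(9, 3): e=[42,42,0] → X  [on edge]
    (8,1)@(17, 3): e=[42,-6,48] → .
    (4,2)@(9, 5): e=[70,34,-20] → .
    (5,2)@(11, 5): e=[70,22,-8] → .
    (9,4)@(19, 9): e=[126,-42,0] → .  [on edge]
  covered (11 px):
    . . . X X X X X X .
    . . . . X X X X . .
    . . . . . . X . . .
    . . . . . . . . . .
    . . . . . . . . . .
    . . . . . . . . . .
    . . . . . . . . . .
    . . . . . . . . . .
T2:
  2·area = 4  (B↔C swapped to make it positive)
  edge (12, 12)→(14, 4): d=(2,-8) top-left  bias=+0
  edge (14, 4)→(12, 14): d=(-2,10) right/bottom  bias=-1
  edge (12, 14)→(12, 12): d=(0,-2) top-left  bias=+0
    (6,4)@(13, 9): e=[2,0,2] → .  [on edge]
  covered (0 px):
    . . . . . . . . . .
    . . . . . . . . . .
    . . . . . . . . . .
    . . . . . . . . . .
    . . . . . . . . . .
    . . . . . . . . . .
    . . . . . . . . . .
    . . . . . . . . . .
T3:
  2·area = 26  (B↔C swapped to make it positive)
  edge (17, 14)→(2, 12): d=(-15,-2) top-left  bias=+0
  edge (2, 12)→(15, 12): d=(13,0) top-left  bias=+0
  edge (15, 12)→(17, 14): d=(2,2) right/bottom  bias=-1
    (5,6)@(11, 13): e=[3,13,10] → X
    (6,6)@(13, 13): e=[7,13,6] → X
    (7,6)@(15, 13): e=[11,13,2] → X
    (8,6)@(17, 13): e=[15,13,-2] → .
    (5,7)@(11, 15): e=[-27,39,14] → .
    (6,7)@(13, 15): e=[-23,39,10] → .
    (7,7)@(15, 15): e=[-19,39,6] → .
  covered (3 px):
    . . . . . . . . . .
    . . . . . . . . . .
    . . . . . . . . . .
    . . . . . . . . . .
    . . . . . . . . . .
    . . . . . . . . . .
    . . . . . X X X . .
    . . . . . . . . . .

Z-buffer (winner per pixel, '.' = empty):
  . . 0 1 1 1 1 1 1 .
  . 0 0 0 1 1 1 1 . .
  0 0 0 0 0 0 1 . . .
  . . . . . . . . . .
  . . . . . . . . . .
  . . . . . . . . . .
  . . . . . 3 3 3 . .
  . . . . . . . . . .

Result: 1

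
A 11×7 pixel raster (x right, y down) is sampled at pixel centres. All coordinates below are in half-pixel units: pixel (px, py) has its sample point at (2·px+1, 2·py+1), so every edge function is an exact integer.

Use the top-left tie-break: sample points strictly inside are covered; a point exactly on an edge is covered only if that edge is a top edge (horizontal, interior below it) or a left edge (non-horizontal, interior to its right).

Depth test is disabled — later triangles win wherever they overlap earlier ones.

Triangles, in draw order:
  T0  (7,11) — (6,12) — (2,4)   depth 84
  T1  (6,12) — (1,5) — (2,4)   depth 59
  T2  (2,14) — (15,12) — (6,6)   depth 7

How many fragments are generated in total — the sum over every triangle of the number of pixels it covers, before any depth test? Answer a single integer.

T0:
  2·area = 12
  edge (7, 11)→(6, 12): d=(-1,1) right/bottom  bias=-1
  edge (6, 12)→(2, 4): d=(-4,-8) top-left  bias=+0
  edge (2, 4)→(7, 11): d=(5,7) right/bottom  bias=-1
    (8,0)@(17, 1): e=[0,132,-120] → ·  [on edge]
    (7,1)@(15, 3): e=[0,108,-96] → ·  [on edge]
    (6,2)@(13, 5): e=[0,84,-72] → ·  [on edge]
    (5,3)@(11, 7): e=[0,60,-48] → ·  [on edge]
    (2,4)@(5, 9): e=[4,4,4] → #
    (3,4)@(7, 9): e=[2,20,-10] → ·
    (4,4)@(9, 9): e=[0,36,-24] → ·  [on edge]
    (2,5)@(5, 11): e=[2,-4,14] → ·
    (3,5)@(7, 11): e=[0,12,0] → ·  [on edge]
    (2,6)@(5, 13): e=[0,-12,24] → ·  [on edge]
  covered (1 px):
    · · · · · · · · · · ·
    · · · · · · · · · · ·
    · · · · · · · · · · ·
    · · · · · · · · · · ·
    · · # · · · · · · · ·
    · · · · · · · · · · ·
    · · · · · · · · · · ·
T1:
  2·area = 12
  edge (6, 12)→(1, 5): d=(-5,-7) top-left  bias=+0
  edge (1, 5)→(2, 4): d=(1,-1) top-left  bias=+0
  edge (2, 4)→(6, 12): d=(4,8) right/bottom  bias=-1
    (2,0)@(5, 1): e=[48,0,-36] → ·  [on edge]
    (1,1)@(3, 3): e=[24,0,-12] → ·  [on edge]
    (0,2)@(1, 5): e=[0,0,12] → #  [on edge]
    (1,2)@(3, 5): e=[14,2,-4] → ·
    (0,3)@(1, 7): e=[-10,2,20] → ·
    (1,3)@(3, 7): e=[4,4,4] → #
    (2,3)@(5, 7): e=[18,6,-12] → ·
    (1,4)@(3, 9): e=[-6,6,12] → ·
  covered (2 px):
    · · · · · · · · · · ·
    · · · · · · · · · · ·
    # · · · · · · · · · ·
    · # · · · · · · · · ·
    · · · · · · · · · · ·
    · · · · · · · · · · ·
    · · · · · · · · · · ·
T2:
  2·area = 96  (B↔C swapped to make it positive)
  edge (2, 14)→(6, 6): d=(4,-8) top-left  bias=+0
  edge (6, 6)→(15, 12): d=(9,6) right/bottom  bias=-1
  edge (15, 12)→(2, 14): d=(-13,2) right/bottom  bias=-1
    (3,3)@(7, 7): e=[12,3,81] → #
    (4,3)@(9, 7): e=[28,-9,77] → ·
    (2,4)@(5, 9): e=[4,33,59] → #
    (4,4)@(9, 9): e=[36,9,51] → #
    (5,4)@(11, 9): e=[52,-3,47] → ·
    (2,5)@(5, 11): e=[12,51,33] → #
    (5,5)@(11, 11): e=[60,15,21] → #
    (6,5)@(13, 11): e=[76,3,17] → #
    (7,5)@(15, 11): e=[92,-9,13] → ·
    (1,6)@(3, 13): e=[4,81,11] → #
    (4,6)@(9, 13): e=[52,45,-1] → ·
    (5,6)@(11, 13): e=[68,33,-5] → ·
  covered (12 px):
    · · · · · · · · · · ·
    · · · · · · · · · · ·
    · · · · · · · · · · ·
    · · · # · · · · · · ·
    · · # # # · · · · · ·
    · · # # # # # · · · ·
    · # # # · · · · · · ·

Result: 15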